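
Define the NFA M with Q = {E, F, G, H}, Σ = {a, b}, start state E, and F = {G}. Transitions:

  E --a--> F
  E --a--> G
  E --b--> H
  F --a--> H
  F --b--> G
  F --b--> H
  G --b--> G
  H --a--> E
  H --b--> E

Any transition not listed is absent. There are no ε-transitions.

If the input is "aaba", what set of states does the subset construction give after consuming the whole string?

{F, G}

Start in {E}.
Read 'a': {E} → {F, G}.
Read 'a': {F, G} → {H}.
Read 'b': {H} → {E}.
Read 'a': {E} → {F, G}.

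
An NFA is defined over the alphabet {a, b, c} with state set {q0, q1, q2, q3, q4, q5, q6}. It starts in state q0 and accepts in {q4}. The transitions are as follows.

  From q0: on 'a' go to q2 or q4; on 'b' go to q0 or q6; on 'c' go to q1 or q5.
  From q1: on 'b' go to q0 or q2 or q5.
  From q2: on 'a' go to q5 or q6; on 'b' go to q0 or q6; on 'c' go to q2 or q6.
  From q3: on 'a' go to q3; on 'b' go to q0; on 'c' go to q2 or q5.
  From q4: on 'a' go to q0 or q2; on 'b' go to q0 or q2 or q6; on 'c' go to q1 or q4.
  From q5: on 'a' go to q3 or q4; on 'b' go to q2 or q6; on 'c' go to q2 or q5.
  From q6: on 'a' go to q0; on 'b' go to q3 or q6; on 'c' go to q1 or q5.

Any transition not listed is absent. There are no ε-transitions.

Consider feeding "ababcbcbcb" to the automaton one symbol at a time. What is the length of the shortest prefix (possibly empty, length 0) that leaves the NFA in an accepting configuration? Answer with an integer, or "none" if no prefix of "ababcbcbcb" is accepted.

Start in {q0}.
Read 'a': {q0} → {q2, q4}.
None of the earlier sets intersect F, but {q2, q4} does.

1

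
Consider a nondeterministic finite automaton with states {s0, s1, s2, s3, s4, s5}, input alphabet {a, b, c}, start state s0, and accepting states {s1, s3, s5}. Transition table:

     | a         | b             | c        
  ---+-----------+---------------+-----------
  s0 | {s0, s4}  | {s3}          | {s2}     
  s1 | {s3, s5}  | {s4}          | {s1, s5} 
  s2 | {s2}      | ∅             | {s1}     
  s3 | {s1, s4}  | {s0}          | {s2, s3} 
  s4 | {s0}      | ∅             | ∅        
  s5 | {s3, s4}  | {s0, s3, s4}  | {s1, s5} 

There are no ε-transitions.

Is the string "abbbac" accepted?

Yes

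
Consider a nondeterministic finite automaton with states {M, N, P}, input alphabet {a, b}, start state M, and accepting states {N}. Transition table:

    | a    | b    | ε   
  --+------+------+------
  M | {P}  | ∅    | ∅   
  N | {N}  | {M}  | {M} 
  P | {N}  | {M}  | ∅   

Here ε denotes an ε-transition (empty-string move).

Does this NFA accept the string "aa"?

Start in {M}.
Read 'a': {M} → {P}.
Read 'a': {P} → {M, N}.
The final set {M, N} contains the accepting state N.

Yes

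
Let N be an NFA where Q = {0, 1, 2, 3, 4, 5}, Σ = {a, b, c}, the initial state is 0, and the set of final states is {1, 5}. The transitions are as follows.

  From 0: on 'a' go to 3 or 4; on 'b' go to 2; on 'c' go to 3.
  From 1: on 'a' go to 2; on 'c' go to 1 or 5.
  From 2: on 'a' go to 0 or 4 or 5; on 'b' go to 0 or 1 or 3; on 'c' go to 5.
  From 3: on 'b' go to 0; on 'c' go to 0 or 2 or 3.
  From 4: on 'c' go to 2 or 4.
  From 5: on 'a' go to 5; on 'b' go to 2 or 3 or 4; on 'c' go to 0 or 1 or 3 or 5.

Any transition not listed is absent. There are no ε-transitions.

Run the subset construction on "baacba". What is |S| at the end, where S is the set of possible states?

5

Start in {0}.
Read 'b': 0→{2}; now {2}.
Read 'a': 2→{0, 4, 5}; now {0, 4, 5}.
Read 'a': 0→{3, 4}, 4→∅, 5→{5}; now {3, 4, 5}.
Read 'c': 3→{0, 2, 3}, 4→{2, 4}, 5→{0, 1, 3, 5}; now {0, 1, 2, 3, 4, 5}.
Read 'b': 0→{2}, 1→∅, 2→{0, 1, 3}, 3→{0}, 4→∅, 5→{2, 3, 4}; now {0, 1, 2, 3, 4}.
Read 'a': 0→{3, 4}, 1→{2}, 2→{0, 4, 5}, 3→∅, 4→∅; now {0, 2, 3, 4, 5}.
That set has 5 states.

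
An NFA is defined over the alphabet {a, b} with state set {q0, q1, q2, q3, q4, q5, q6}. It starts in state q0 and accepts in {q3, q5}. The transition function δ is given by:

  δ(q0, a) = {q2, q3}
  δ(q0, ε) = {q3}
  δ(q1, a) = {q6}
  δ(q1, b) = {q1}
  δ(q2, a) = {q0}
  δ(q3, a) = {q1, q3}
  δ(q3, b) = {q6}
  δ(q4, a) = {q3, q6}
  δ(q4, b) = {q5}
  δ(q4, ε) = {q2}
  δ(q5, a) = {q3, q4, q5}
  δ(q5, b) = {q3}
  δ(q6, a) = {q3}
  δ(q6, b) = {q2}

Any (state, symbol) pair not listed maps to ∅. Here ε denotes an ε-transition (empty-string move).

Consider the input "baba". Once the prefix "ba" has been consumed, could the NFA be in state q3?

Yes

Start: ε-closure({q0}) = {q0, q3}.
Read 'b': {q0, q3} → {q6}.
Read 'a': {q6} → {q3}.
State q3 is in {q3}.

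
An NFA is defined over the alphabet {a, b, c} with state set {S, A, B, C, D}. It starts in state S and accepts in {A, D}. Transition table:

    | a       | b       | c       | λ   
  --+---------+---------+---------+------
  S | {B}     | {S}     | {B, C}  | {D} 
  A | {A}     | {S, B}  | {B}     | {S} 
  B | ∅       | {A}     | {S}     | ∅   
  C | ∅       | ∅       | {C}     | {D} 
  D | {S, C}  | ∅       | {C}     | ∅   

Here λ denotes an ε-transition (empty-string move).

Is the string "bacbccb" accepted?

Yes

Start: ε-closure({S}) = {S, D}.
Read 'b': S→{S}, D→∅; union {S}; ε-closure = {S, D}.
Read 'a': S→{B}, D→{S, C}; union {S, B, C}; ε-closure = {S, B, C, D}.
Read 'c': S→{B, C}, B→{S}, C→{C}, D→{C}; union {S, B, C}; ε-closure = {S, B, C, D}.
Read 'b': S→{S}, B→{A}, C→∅, D→∅; union {S, A}; ε-closure = {S, A, D}.
Read 'c': S→{B, C}, A→{B}, D→{C}; union {B, C}; ε-closure = {B, C, D}.
Read 'c': B→{S}, C→{C}, D→{C}; union {S, C}; ε-closure = {S, C, D}.
Read 'b': S→{S}, C→∅, D→∅; union {S}; ε-closure = {S, D}.
The final set {S, D} contains the accepting state D.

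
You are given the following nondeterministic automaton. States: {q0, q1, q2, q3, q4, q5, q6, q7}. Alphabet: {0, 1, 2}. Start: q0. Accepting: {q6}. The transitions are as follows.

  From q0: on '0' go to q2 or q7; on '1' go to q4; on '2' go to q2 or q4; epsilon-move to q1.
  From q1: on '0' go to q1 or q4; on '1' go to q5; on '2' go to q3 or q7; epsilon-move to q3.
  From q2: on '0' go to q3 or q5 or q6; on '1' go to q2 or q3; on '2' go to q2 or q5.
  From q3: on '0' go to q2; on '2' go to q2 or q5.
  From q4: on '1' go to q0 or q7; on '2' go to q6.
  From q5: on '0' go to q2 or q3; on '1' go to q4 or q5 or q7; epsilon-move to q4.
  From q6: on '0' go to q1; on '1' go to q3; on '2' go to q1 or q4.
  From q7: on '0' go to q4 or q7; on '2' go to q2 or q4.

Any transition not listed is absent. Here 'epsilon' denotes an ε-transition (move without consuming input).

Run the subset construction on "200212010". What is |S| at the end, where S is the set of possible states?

Start: ε-closure({q0}) = {q0, q1, q3}.
Read '2': {q0, q1, q3} → {q2, q3, q4, q5, q7}.
Read '0': {q2, q3, q4, q5, q7} → {q2, q3, q4, q5, q6, q7}.
Read '0': {q2, q3, q4, q5, q6, q7} → {q1, q2, q3, q4, q5, q6, q7}.
Read '2': {q1, q2, q3, q4, q5, q6, q7} → {q1, q2, q3, q4, q5, q6, q7}.
Read '1': {q1, q2, q3, q4, q5, q6, q7} → {q0, q1, q2, q3, q4, q5, q7}.
Read '2': {q0, q1, q2, q3, q4, q5, q7} → {q2, q3, q4, q5, q6, q7}.
Read '0': {q2, q3, q4, q5, q6, q7} → {q1, q2, q3, q4, q5, q6, q7}.
Read '1': {q1, q2, q3, q4, q5, q6, q7} → {q0, q1, q2, q3, q4, q5, q7}.
Read '0': {q0, q1, q2, q3, q4, q5, q7} → {q1, q2, q3, q4, q5, q6, q7}.
That set has 7 states.

7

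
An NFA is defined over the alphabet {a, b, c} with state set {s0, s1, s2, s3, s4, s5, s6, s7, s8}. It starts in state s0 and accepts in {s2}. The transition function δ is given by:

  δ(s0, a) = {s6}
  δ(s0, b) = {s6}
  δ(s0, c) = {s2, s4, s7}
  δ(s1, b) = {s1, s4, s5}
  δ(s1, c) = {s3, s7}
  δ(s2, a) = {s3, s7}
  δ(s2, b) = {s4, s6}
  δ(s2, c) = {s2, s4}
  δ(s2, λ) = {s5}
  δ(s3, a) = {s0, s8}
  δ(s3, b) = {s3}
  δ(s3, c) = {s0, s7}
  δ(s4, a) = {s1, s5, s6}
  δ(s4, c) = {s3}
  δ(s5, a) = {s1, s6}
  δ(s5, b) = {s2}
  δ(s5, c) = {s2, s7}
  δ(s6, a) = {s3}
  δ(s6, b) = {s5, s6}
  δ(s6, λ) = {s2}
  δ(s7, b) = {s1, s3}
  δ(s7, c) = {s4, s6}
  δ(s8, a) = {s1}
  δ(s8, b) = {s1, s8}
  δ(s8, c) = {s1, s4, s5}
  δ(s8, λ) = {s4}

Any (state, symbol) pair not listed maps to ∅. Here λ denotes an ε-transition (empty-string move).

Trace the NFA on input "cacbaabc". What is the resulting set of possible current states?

Start in {s0}.
Read 'c': {s0} → {s2, s4, s5, s7}.
Read 'a': {s2, s4, s5, s7} → {s1, s2, s3, s5, s6, s7}.
Read 'c': {s1, s2, s3, s5, s6, s7} → {s0, s2, s3, s4, s5, s6, s7}.
Read 'b': {s0, s2, s3, s4, s5, s6, s7} → {s1, s2, s3, s4, s5, s6}.
Read 'a': {s1, s2, s3, s4, s5, s6} → {s0, s1, s2, s3, s4, s5, s6, s7, s8}.
Read 'a': {s0, s1, s2, s3, s4, s5, s6, s7, s8} → {s0, s1, s2, s3, s4, s5, s6, s7, s8}.
Read 'b': {s0, s1, s2, s3, s4, s5, s6, s7, s8} → {s1, s2, s3, s4, s5, s6, s8}.
Read 'c': {s1, s2, s3, s4, s5, s6, s8} → {s0, s1, s2, s3, s4, s5, s7}.

{s0, s1, s2, s3, s4, s5, s7}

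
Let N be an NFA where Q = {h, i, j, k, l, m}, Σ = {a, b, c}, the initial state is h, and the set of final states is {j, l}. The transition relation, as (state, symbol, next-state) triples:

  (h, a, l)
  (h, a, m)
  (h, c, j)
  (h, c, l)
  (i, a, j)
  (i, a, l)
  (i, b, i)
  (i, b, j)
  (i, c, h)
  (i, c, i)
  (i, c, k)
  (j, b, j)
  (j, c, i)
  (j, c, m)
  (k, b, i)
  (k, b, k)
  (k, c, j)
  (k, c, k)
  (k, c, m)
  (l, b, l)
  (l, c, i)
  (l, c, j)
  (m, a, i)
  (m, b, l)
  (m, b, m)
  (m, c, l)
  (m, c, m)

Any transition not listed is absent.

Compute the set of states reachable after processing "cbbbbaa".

Start in {h}.
Read 'c': h→{j, l}; now {j, l}.
Read 'b': j→{j}, l→{l}; now {j, l}.
Read 'b': j→{j}, l→{l}; now {j, l}.
Read 'b': j→{j}, l→{l}; now {j, l}.
Read 'b': j→{j}, l→{l}; now {j, l}.
Read 'a': j→∅, l→∅; now ∅.
The set is empty and remains empty for the remaining 1 symbol.

∅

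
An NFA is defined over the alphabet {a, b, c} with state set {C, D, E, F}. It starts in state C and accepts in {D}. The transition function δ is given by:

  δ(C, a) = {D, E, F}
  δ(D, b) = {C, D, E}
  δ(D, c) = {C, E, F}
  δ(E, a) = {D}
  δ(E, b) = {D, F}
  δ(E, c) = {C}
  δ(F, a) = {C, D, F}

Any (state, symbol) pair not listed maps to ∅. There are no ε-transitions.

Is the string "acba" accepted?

Yes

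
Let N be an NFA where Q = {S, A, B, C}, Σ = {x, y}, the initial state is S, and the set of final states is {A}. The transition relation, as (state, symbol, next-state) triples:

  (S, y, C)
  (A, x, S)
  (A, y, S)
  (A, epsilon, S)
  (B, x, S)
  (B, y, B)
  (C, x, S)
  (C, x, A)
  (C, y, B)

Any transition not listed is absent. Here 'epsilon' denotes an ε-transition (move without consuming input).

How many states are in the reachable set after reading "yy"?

1

Start in {S}.
Read 'y': S→{C}; now {C}.
Read 'y': C→{B}; now {B}.
That set has 1 state.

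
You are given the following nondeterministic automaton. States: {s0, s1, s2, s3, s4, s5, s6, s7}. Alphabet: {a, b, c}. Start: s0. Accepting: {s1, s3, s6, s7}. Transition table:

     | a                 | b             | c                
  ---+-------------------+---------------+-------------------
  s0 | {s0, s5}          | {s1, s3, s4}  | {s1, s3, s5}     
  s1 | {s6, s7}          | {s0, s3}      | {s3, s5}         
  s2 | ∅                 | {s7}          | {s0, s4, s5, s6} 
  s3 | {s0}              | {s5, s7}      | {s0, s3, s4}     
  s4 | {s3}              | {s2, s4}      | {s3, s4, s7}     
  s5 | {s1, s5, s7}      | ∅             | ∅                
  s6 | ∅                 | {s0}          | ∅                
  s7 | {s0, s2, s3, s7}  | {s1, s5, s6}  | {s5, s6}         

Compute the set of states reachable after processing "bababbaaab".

{s0, s1, s3, s4, s5, s6, s7}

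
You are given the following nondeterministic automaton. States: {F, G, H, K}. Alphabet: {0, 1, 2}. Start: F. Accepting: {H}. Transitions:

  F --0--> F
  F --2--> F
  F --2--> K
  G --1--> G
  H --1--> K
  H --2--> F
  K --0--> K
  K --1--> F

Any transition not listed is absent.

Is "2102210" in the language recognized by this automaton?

Start in {F}.
Read '2': F→{F, K}; now {F, K}.
Read '1': F→∅, K→{F}; now {F}.
Read '0': F→{F}; now {F}.
Read '2': F→{F, K}; now {F, K}.
Read '2': F→{F, K}, K→∅; now {F, K}.
Read '1': F→∅, K→{F}; now {F}.
Read '0': F→{F}; now {F}.
The final set {F} contains no accepting state.

No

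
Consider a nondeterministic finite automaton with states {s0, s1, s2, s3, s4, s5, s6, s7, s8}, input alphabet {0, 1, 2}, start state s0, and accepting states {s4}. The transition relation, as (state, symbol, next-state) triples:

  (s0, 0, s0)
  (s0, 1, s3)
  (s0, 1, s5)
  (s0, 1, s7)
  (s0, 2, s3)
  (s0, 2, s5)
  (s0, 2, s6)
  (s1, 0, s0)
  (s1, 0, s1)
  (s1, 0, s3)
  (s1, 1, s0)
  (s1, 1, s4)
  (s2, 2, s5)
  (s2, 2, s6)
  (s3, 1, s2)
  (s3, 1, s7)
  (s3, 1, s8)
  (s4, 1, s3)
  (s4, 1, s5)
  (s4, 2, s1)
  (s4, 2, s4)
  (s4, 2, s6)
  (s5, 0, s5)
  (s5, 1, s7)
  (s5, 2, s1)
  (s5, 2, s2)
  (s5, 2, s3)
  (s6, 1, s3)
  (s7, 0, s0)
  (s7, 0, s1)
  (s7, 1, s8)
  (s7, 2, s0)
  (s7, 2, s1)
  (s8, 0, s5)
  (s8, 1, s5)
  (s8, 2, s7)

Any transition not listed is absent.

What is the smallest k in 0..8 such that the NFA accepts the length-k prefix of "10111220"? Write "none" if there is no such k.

Start in {s0}.
Read '1': {s0} → {s3, s5, s7}.
Read '0': {s3, s5, s7} → {s0, s1, s5}.
Read '1': {s0, s1, s5} → {s0, s3, s4, s5, s7}.
None of the earlier sets intersect F, but {s0, s3, s4, s5, s7} does.

3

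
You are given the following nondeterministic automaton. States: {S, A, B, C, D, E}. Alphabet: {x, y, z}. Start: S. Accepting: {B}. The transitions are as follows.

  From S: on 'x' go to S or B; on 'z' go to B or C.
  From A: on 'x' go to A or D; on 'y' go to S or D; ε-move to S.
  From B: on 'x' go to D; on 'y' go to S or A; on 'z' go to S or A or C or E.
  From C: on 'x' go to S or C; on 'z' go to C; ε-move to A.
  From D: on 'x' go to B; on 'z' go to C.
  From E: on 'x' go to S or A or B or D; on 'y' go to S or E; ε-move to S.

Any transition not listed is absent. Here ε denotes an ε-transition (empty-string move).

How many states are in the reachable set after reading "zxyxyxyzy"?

3

Start in {S}.
Read 'z': S→{B, C}; union {B, C}; ε-closure = {S, A, B, C}.
Read 'x': S→{S, B}, A→{A, D}, B→{D}, C→{S, C}; now {S, A, B, C, D}.
Read 'y': S→∅, A→{S, D}, B→{S, A}, C→∅, D→∅; now {S, A, D}.
Read 'x': S→{S, B}, A→{A, D}, D→{B}; now {S, A, B, D}.
Read 'y': S→∅, A→{S, D}, B→{S, A}, D→∅; now {S, A, D}.
Read 'x': S→{S, B}, A→{A, D}, D→{B}; now {S, A, B, D}.
Read 'y': S→∅, A→{S, D}, B→{S, A}, D→∅; now {S, A, D}.
Read 'z': S→{B, C}, A→∅, D→{C}; union {B, C}; ε-closure = {S, A, B, C}.
Read 'y': S→∅, A→{S, D}, B→{S, A}, C→∅; now {S, A, D}.
That set has 3 states.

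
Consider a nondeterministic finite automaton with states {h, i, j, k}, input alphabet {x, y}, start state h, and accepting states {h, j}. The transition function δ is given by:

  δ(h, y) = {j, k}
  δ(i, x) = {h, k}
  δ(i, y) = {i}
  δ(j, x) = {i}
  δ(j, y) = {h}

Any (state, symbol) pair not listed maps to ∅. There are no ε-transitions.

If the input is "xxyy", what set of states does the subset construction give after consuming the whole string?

∅

Start in {h}.
Read 'x': {h} → ∅.
The set is empty and remains empty for the remaining 3 symbols.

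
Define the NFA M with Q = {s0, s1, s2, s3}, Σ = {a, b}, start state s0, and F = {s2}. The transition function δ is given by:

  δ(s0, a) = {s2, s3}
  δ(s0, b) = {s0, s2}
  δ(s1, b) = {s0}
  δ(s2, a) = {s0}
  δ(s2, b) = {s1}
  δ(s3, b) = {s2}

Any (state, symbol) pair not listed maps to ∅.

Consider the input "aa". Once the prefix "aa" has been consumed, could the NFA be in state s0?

Yes

Start in {s0}.
Read 'a': s0→{s2, s3}; now {s2, s3}.
Read 'a': s2→{s0}, s3→∅; now {s0}.
State s0 is in {s0}.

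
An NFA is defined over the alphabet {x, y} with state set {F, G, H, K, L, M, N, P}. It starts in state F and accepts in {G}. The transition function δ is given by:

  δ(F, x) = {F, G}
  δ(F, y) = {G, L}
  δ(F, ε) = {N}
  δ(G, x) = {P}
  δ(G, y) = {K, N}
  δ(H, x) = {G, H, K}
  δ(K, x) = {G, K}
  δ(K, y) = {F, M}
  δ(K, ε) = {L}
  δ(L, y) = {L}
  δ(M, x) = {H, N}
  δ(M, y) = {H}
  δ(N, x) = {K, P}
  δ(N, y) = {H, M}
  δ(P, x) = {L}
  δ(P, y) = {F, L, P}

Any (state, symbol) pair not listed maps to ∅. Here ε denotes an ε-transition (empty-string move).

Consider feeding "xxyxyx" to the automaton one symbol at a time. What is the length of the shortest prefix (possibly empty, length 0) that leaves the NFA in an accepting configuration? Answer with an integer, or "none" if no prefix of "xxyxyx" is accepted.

Start: ε-closure({F}) = {F, N}.
Read 'x': F→{F, G}, N→{K, P}; union {F, G, K, P}; ε-closure = {F, G, K, L, N, P}.
None of the earlier sets intersect F, but {F, G, K, L, N, P} does.

1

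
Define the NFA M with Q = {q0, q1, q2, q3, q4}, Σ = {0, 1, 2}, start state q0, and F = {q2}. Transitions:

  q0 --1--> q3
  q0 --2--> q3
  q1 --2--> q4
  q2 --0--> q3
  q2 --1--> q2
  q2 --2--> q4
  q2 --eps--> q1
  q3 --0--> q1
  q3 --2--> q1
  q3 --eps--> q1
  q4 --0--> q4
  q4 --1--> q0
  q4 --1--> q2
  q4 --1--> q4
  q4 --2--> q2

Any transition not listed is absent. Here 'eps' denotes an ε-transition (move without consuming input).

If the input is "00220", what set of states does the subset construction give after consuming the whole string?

Start in {q0}.
Read '0': q0→∅; now ∅.
The set is empty and remains empty for the remaining 4 symbols.

∅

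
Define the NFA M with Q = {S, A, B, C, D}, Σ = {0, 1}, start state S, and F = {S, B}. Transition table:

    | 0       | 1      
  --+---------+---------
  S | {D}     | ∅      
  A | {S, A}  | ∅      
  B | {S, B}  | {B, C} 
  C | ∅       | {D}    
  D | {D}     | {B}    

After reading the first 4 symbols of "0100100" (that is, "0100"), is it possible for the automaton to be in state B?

Yes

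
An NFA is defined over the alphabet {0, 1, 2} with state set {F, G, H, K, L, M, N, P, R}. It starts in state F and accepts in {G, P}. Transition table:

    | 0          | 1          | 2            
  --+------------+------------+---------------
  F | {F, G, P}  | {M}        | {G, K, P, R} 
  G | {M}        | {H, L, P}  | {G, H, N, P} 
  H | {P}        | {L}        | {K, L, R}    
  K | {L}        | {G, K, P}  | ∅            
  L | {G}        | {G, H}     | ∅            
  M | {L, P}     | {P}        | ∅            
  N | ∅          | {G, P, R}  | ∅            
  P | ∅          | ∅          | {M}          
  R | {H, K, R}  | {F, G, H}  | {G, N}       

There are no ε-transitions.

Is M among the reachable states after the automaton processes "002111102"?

Start in {F}.
Read '0': {F} → {F, G, P}.
Read '0': {F, G, P} → {F, G, M, P}.
Read '2': {F, G, M, P} → {G, H, K, M, N, P, R}.
Read '1': {G, H, K, M, N, P, R} → {F, G, H, K, L, P, R}.
Read '1': {F, G, H, K, L, P, R} → {F, G, H, K, L, M, P}.
Read '1': {F, G, H, K, L, M, P} → {G, H, K, L, M, P}.
Read '1': {G, H, K, L, M, P} → {G, H, K, L, P}.
Read '0': {G, H, K, L, P} → {G, L, M, P}.
Read '2': {G, L, M, P} → {G, H, M, N, P}.
State M is in {G, H, M, N, P}.

Yes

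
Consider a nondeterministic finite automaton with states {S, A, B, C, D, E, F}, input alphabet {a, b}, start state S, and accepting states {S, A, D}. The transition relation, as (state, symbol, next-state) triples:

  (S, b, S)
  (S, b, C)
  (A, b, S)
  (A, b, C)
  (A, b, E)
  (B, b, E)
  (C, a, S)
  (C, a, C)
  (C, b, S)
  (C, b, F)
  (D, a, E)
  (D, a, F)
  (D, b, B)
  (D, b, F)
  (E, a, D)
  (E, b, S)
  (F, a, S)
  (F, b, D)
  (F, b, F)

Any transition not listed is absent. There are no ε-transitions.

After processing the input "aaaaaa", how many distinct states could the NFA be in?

Start in {S}.
Read 'a': {S} → ∅.
The set is empty and remains empty for the remaining 5 symbols.
That set has 0 states.

0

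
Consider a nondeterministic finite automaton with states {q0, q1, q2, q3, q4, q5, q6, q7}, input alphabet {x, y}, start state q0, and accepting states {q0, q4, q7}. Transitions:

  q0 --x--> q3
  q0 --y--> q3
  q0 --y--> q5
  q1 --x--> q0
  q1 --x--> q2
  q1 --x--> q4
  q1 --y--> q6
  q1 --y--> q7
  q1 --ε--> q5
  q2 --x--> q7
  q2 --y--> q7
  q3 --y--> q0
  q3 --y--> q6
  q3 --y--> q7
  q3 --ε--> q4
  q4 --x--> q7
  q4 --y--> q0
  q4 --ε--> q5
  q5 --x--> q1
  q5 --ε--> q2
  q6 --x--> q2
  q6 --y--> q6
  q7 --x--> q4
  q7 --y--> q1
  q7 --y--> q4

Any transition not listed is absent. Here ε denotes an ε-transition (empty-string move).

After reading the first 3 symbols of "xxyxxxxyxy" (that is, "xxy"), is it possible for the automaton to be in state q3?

No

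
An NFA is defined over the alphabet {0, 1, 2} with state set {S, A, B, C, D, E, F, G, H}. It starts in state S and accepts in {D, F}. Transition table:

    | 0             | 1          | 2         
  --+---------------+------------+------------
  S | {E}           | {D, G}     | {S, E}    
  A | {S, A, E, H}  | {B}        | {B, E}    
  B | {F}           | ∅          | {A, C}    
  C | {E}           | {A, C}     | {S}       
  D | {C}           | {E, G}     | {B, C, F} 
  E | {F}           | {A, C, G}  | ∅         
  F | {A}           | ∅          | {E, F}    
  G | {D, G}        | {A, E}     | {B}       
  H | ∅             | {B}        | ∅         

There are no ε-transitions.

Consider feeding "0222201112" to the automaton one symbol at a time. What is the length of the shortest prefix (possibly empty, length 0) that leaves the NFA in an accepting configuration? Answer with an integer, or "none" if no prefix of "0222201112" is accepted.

none

Start in {S}.
Read '0': S→{E}; now {E}.
Read '2': E→∅; now ∅.
The set is empty and remains empty for the remaining 8 symbols.
No reachable set along the way intersects F.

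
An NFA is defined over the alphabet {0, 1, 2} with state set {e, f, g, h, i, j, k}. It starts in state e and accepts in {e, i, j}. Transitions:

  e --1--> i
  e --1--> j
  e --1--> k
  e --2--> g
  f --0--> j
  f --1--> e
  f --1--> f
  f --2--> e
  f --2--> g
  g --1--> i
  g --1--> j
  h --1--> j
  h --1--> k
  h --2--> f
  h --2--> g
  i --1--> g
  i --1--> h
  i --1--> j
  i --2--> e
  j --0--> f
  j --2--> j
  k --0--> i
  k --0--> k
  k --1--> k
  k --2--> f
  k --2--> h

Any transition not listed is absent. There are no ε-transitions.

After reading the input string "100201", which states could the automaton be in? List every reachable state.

{e, f}

Start in {e}.
Read '1': e→{i, j, k}; now {i, j, k}.
Read '0': i→∅, j→{f}, k→{i, k}; now {f, i, k}.
Read '0': f→{j}, i→∅, k→{i, k}; now {i, j, k}.
Read '2': i→{e}, j→{j}, k→{f, h}; now {e, f, h, j}.
Read '0': e→∅, f→{j}, h→∅, j→{f}; now {f, j}.
Read '1': f→{e, f}, j→∅; now {e, f}.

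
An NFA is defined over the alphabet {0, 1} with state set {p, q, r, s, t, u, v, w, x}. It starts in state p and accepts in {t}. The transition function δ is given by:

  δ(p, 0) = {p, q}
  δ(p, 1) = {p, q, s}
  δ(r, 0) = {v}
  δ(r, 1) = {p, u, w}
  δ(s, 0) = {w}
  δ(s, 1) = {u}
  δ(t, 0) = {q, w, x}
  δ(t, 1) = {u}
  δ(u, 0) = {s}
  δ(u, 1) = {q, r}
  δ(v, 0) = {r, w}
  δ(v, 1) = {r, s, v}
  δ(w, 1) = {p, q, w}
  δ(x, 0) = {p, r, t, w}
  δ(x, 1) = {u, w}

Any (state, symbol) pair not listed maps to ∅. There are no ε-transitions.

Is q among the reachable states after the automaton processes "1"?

Start in {p}.
Read '1': {p} → {p, q, s}.
State q is in {p, q, s}.

Yes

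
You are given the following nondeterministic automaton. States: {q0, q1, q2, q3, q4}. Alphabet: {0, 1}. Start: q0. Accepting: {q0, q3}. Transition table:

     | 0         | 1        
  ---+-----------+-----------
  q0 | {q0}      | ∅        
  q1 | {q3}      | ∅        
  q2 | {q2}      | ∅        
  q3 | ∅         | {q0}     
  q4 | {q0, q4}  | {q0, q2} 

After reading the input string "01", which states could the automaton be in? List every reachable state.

∅

Start in {q0}.
Read '0': {q0} → {q0}.
Read '1': {q0} → ∅.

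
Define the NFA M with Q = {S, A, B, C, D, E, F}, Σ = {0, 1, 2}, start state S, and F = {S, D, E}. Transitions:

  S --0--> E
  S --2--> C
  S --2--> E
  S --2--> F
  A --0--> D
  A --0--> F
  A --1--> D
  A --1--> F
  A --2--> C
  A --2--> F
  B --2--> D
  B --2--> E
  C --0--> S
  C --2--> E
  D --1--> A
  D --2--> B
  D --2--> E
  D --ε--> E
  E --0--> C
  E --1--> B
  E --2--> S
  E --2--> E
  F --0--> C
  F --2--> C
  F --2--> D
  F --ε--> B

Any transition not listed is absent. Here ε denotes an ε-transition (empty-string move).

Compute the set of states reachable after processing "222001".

Start in {S}.
Read '2': S→{C, E, F}; union {C, E, F}; ε-closure = {B, C, E, F}.
Read '2': B→{D, E}, C→{E}, E→{S, E}, F→{C, D}; now {S, C, D, E}.
Read '2': S→{C, E, F}, C→{E}, D→{B, E}, E→{S, E}; now {S, B, C, E, F}.
Read '0': S→{E}, B→∅, C→{S}, E→{C}, F→{C}; now {S, C, E}.
Read '0': S→{E}, C→{S}, E→{C}; now {S, C, E}.
Read '1': S→∅, C→∅, E→{B}; now {B}.

{B}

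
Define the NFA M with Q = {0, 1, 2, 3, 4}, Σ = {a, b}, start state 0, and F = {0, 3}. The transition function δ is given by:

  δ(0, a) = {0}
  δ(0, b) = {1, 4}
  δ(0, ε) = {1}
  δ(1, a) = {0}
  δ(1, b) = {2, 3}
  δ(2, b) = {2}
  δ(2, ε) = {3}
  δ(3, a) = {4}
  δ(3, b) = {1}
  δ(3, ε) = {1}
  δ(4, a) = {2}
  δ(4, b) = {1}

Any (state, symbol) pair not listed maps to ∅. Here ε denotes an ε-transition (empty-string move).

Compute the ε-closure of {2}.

Begin with {2}.
ε-move 2 → 3; add 3.
ε-move 3 → 1; add 1.

{1, 2, 3}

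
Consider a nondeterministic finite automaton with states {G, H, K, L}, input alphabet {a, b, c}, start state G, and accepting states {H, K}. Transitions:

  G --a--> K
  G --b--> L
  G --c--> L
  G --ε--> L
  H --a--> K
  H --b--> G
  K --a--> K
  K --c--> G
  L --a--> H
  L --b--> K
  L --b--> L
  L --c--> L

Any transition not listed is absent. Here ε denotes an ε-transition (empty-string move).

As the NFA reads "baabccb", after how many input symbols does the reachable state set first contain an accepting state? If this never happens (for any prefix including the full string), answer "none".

1

Start: ε-closure({G}) = {G, L}.
Read 'b': {G, L} → {K, L}.
None of the earlier sets intersect F, but {K, L} does.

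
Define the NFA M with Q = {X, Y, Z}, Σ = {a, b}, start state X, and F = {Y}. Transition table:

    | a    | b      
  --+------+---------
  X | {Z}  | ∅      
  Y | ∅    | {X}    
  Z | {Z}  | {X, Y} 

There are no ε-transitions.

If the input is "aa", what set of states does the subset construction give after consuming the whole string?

Start in {X}.
Read 'a': X→{Z}; now {Z}.
Read 'a': Z→{Z}; now {Z}.

{Z}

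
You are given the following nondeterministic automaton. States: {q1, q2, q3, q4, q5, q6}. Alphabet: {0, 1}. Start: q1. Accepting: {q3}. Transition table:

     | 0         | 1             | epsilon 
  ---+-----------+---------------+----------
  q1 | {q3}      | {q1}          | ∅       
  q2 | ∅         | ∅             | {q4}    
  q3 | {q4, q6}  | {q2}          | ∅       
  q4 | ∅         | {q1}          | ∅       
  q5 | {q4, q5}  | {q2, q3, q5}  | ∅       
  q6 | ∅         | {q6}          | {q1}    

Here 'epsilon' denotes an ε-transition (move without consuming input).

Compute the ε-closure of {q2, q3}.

{q2, q3, q4}

Begin with {q2, q3}.
ε-move q2 → q4; add q4.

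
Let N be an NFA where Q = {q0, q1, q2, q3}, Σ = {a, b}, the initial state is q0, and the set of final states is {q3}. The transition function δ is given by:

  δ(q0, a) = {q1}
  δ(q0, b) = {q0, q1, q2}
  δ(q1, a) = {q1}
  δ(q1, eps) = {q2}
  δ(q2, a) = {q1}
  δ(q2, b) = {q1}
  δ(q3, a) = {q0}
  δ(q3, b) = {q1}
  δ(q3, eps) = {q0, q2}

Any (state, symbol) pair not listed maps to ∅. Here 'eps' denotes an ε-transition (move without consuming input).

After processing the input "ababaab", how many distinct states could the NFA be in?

Start in {q0}.
Read 'a': q0→{q1}; union {q1}; ε-closure = {q1, q2}.
Read 'b': q1→∅, q2→{q1}; union {q1}; ε-closure = {q1, q2}.
Read 'a': q1→{q1}, q2→{q1}; union {q1}; ε-closure = {q1, q2}.
Read 'b': q1→∅, q2→{q1}; union {q1}; ε-closure = {q1, q2}.
Read 'a': q1→{q1}, q2→{q1}; union {q1}; ε-closure = {q1, q2}.
Read 'a': q1→{q1}, q2→{q1}; union {q1}; ε-closure = {q1, q2}.
Read 'b': q1→∅, q2→{q1}; union {q1}; ε-closure = {q1, q2}.
That set has 2 states.

2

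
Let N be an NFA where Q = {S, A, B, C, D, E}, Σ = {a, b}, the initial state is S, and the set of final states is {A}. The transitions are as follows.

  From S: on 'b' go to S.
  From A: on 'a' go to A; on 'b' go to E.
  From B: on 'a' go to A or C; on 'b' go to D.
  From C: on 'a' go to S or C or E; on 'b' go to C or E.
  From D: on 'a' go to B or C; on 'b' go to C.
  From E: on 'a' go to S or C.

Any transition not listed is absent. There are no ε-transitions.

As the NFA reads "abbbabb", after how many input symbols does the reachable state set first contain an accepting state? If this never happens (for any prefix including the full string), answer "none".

none

Start in {S}.
Read 'a': S→∅; now ∅.
The set is empty and remains empty for the remaining 6 symbols.
No reachable set along the way intersects F.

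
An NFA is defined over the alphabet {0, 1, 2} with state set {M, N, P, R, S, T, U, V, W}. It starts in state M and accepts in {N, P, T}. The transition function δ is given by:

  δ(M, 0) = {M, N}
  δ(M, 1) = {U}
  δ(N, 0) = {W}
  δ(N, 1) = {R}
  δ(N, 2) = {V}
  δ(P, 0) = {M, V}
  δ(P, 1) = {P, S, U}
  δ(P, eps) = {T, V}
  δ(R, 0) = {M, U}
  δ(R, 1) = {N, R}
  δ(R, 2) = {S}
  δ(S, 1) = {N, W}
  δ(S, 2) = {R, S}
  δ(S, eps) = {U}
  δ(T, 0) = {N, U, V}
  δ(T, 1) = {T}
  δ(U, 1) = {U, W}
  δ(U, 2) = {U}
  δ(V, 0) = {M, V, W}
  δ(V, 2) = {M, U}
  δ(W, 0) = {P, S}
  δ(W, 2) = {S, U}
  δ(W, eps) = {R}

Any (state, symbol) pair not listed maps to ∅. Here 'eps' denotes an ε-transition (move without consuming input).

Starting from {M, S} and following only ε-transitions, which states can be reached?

{M, S, U}

Begin with {M, S}.
ε-move S → U; add U.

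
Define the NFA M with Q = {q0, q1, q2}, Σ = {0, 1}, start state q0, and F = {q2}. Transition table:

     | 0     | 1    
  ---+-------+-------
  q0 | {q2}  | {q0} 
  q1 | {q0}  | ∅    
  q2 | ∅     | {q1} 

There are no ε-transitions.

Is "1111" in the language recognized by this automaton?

Start in {q0}.
Read '1': {q0} → {q0}.
Read '1': {q0} → {q0}.
Read '1': {q0} → {q0}.
Read '1': {q0} → {q0}.
The final set {q0} contains no accepting state.

No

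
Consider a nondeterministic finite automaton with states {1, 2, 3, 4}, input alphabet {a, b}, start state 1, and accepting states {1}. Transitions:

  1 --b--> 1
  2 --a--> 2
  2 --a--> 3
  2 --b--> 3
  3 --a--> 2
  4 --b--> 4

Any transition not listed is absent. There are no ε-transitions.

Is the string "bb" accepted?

Yes

Start in {1}.
Read 'b': {1} → {1}.
Read 'b': {1} → {1}.
The final set {1} contains the accepting state 1.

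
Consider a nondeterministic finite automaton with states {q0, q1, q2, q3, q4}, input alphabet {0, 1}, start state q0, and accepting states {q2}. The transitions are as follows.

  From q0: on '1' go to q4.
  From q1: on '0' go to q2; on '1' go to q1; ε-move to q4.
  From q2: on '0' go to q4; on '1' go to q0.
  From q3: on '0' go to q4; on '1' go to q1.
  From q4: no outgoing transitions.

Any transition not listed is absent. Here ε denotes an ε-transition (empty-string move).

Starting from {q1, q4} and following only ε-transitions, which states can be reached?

{q1, q4}

Begin with {q1, q4}.
No ε-moves leave this set, so the closure equals the set itself.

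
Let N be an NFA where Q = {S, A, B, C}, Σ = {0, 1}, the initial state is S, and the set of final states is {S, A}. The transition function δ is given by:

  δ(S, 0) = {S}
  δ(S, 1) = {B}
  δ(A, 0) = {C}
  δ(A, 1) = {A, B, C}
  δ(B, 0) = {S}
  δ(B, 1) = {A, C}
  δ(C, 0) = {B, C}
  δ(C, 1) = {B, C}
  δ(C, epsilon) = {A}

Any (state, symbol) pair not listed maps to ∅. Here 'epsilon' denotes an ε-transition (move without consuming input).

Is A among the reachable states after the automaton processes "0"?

No

Start in {S}.
Read '0': {S} → {S}.
State A is not in {S}.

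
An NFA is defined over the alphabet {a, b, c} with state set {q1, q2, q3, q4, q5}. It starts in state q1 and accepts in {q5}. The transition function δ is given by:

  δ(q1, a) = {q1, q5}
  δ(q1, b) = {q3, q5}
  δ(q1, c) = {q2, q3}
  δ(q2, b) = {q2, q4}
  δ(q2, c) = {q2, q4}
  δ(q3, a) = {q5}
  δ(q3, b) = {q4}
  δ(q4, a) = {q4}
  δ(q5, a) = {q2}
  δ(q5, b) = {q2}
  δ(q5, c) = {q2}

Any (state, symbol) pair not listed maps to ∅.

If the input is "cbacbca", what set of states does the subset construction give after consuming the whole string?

Start in {q1}.
Read 'c': q1→{q2, q3}; now {q2, q3}.
Read 'b': q2→{q2, q4}, q3→{q4}; now {q2, q4}.
Read 'a': q2→∅, q4→{q4}; now {q4}.
Read 'c': q4→∅; now ∅.
The set is empty and remains empty for the remaining 3 symbols.

∅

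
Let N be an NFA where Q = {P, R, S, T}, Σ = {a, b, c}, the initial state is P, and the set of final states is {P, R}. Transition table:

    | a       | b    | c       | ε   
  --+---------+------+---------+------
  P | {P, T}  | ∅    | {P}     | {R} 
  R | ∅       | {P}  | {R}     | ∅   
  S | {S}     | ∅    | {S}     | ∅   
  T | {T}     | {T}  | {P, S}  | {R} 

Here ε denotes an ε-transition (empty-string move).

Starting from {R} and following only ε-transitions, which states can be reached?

{R}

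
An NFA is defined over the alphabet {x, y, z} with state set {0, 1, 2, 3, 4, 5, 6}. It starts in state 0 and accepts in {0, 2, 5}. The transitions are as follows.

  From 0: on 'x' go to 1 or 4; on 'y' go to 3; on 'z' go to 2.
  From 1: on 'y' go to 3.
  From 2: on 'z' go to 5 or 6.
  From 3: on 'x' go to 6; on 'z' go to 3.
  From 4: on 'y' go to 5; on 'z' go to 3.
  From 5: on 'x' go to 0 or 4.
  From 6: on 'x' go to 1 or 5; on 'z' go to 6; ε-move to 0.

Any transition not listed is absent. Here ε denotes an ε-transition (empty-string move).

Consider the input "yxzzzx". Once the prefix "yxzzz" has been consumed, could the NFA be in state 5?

Start in {0}.
Read 'y': {0} → {3}.
Read 'x': {3} → {0, 6}.
Read 'z': {0, 6} → {0, 2, 6}.
Read 'z': {0, 2, 6} → {0, 2, 5, 6}.
Read 'z': {0, 2, 5, 6} → {0, 2, 5, 6}.
State 5 is in {0, 2, 5, 6}.

Yes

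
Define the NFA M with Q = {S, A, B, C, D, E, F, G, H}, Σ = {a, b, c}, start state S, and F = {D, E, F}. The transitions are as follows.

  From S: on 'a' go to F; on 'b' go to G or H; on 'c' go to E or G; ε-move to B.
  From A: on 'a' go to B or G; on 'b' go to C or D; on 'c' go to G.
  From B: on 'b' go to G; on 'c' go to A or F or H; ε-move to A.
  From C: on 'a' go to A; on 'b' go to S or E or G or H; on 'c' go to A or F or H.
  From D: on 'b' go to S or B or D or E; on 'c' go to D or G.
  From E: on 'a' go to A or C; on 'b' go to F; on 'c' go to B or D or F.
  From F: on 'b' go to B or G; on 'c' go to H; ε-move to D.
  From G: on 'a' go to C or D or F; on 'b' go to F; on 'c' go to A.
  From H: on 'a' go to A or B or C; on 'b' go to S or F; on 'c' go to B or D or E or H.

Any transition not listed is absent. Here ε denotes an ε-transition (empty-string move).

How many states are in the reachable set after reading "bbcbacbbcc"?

7

Start: ε-closure({S}) = {S, A, B}.
Read 'b': {S, A, B} → {C, D, G, H}.
Read 'b': {C, D, G, H} → {S, A, B, D, E, F, G, H}.
Read 'c': {S, A, B, D, E, F, G, H} → {A, B, D, E, F, G, H}.
Read 'b': {A, B, D, E, F, G, H} → {S, A, B, C, D, E, F, G}.
Read 'a': {S, A, B, C, D, E, F, G} → {A, B, C, D, F, G}.
Read 'c': {A, B, C, D, F, G} → {A, D, F, G, H}.
Read 'b': {A, D, F, G, H} → {S, A, B, C, D, E, F, G}.
Read 'b': {S, A, B, C, D, E, F, G} → {S, A, B, C, D, E, F, G, H}.
Read 'c': {S, A, B, C, D, E, F, G, H} → {A, B, D, E, F, G, H}.
Read 'c': {A, B, D, E, F, G, H} → {A, B, D, E, F, G, H}.
That set has 7 states.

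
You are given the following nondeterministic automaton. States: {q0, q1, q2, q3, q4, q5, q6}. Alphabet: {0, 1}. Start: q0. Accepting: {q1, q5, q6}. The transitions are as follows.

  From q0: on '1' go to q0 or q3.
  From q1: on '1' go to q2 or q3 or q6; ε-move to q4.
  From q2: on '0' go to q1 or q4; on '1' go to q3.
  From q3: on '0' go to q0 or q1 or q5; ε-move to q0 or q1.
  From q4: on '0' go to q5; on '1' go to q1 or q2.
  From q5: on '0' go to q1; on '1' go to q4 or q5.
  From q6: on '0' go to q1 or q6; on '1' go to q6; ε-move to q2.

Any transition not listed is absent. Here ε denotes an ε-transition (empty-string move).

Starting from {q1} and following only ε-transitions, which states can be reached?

Begin with {q1}.
ε-move q1 → q4; add q4.

{q1, q4}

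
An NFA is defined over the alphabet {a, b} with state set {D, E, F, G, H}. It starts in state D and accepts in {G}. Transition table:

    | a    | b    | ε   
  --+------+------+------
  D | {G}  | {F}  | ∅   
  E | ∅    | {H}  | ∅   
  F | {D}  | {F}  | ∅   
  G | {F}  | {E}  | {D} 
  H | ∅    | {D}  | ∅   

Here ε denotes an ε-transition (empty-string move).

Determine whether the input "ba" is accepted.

Start in {D}.
Read 'b': {D} → {F}.
Read 'a': {F} → {D}.
The final set {D} contains no accepting state.

No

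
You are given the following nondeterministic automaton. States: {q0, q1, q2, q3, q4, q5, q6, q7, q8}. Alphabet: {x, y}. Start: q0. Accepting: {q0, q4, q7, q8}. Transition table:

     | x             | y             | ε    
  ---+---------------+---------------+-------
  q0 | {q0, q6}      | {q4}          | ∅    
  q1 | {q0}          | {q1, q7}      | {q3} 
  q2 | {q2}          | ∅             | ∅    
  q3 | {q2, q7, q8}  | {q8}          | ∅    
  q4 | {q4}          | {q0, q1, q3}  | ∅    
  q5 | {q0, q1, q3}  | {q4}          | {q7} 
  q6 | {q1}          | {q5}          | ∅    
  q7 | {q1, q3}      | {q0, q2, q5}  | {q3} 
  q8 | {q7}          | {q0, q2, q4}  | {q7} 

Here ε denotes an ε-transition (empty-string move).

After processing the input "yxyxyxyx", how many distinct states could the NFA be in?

Start in {q0}.
Read 'y': q0→{q4}; now {q4}.
Read 'x': q4→{q4}; now {q4}.
Read 'y': q4→{q0, q1, q3}; now {q0, q1, q3}.
Read 'x': q0→{q0, q6}, q1→{q0}, q3→{q2, q7, q8}; union {q0, q2, q6, q7, q8}; ε-closure = {q0, q2, q3, q6, q7, q8}.
Read 'y': q0→{q4}, q2→∅, q3→{q8}, q6→{q5}, q7→{q0, q2, q5}, q8→{q0, q2, q4}; union {q0, q2, q4, q5, q8}; ε-closure = {q0, q2, q3, q4, q5, q7, q8}.
Read 'x': q0→{q0, q6}, q2→{q2}, q3→{q2, q7, q8}, q4→{q4}, q5→{q0, q1, q3}, q7→{q1, q3}, q8→{q7}; now {q0, q1, q2, q3, q4, q6, q7, q8}.
Read 'y': q0→{q4}, q1→{q1, q7}, q2→∅, q3→{q8}, q4→{q0, q1, q3}, q6→{q5}, q7→{q0, q2, q5}, q8→{q0, q2, q4}; now {q0, q1, q2, q3, q4, q5, q7, q8}.
Read 'x': q0→{q0, q6}, q1→{q0}, q2→{q2}, q3→{q2, q7, q8}, q4→{q4}, q5→{q0, q1, q3}, q7→{q1, q3}, q8→{q7}; now {q0, q1, q2, q3, q4, q6, q7, q8}.
That set has 8 states.

8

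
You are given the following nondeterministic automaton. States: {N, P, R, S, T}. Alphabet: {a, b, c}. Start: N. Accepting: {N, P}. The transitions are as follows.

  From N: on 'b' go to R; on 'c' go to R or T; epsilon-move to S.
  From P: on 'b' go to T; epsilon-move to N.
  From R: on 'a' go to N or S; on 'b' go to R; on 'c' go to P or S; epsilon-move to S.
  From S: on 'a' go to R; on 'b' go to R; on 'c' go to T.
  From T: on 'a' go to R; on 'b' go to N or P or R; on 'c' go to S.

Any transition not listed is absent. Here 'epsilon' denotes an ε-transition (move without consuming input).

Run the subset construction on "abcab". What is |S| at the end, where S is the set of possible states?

Start: ε-closure({N}) = {N, S}.
Read 'a': N→∅, S→{R}; union {R}; ε-closure = {R, S}.
Read 'b': R→{R}, S→{R}; union {R}; ε-closure = {R, S}.
Read 'c': R→{P, S}, S→{T}; union {P, S, T}; ε-closure = {N, P, S, T}.
Read 'a': N→∅, P→∅, S→{R}, T→{R}; union {R}; ε-closure = {R, S}.
Read 'b': R→{R}, S→{R}; union {R}; ε-closure = {R, S}.
That set has 2 states.

2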